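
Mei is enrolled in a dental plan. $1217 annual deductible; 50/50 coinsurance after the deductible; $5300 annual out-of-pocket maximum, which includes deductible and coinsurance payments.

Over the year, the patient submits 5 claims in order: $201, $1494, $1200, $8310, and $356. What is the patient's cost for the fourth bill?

#1 ($201): entire amount goes to the deductible. Patient owes $201 (running OOP $201).
#2 ($1494): $1016 finishes the deductible; $478 goes to coinsurance; coinsurance $478 × 50% = $239. Patient owes $1255 (running OOP $1456).
#3 ($1200): 50% coinsurance on $1200 = $600. Patient owes $600 (running OOP $2056).
#4 ($8310): deductible met; 50% of $8310 = $4155. Adding that to $2056 gives $6211, past the $5300 cap; patient pays only $5300 − $2056 = $3244.

$3244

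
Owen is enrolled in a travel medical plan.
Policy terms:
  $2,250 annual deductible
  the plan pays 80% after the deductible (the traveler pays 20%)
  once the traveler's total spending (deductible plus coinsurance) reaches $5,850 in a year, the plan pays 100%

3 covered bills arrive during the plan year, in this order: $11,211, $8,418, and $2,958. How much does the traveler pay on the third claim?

Bill 1, $11,211: deductible takes $2,250, $8,961 remains; traveler's 20% is $1,792.20. Cost to traveler: $4,042.20. OOP to date $4,042.20.
Bill 2, $8,418: 20% coinsurance on $8,418 = $1,683.60. Traveler owes $1,683.60 (running OOP $5,725.80).
Bill 3, $2,958: deductible already satisfied, so traveler's share is 20% × $2,958 = $591.60. OOP would hit $6,317.40 > $5,850, so the cap limits the traveler to $5,850 − $5,725.80 = $124.20.

$124.20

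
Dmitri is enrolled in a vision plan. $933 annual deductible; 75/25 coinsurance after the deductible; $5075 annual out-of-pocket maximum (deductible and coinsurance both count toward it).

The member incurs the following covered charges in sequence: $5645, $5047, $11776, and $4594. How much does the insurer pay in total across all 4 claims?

Bill 1, $5645: $933 to deductible, leaving $4712; member's 25% is $1178. Member pays $2111; OOP now $2111. Plan pays $5645 − $2111 = $3534.
Bill 2, $5047: deductible met; 25% of $5047 = $1261.75. Member pays $1261.75; OOP now $3372.75. Insurer: $5047 − $1261.75 = $3785.25.
Bill 3, $11776: deductible met; 25% of $11776 = $2944. Adding that to $3372.75 gives $6316.75, past the $5075 cap; member pays only $5075 − $3372.75 = $1702.25. Insurer: $11776 − $1702.25 = $10073.75.
Bill 4, $4594: deductible met; 25% of $4594 = $1148.50. OOP would hit $6223.50 > $5075, so the cap limits the member to $5075 − $5075 = $0. Plan pays $4594 − $0 = $4594.
Insurer total = bills − member's total = $27062 − $5075 = $21987.

$21987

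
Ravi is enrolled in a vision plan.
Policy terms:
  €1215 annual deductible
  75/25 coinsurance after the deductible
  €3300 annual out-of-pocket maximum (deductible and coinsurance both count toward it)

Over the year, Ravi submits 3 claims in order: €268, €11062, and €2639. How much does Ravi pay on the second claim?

€3032

Claim 1 (€268): all of it applies to the deductible. Member owes €268 (running OOP €268).
Claim 2 (€11062): deductible takes €947, €10115 remains; 25% of €10115 = €2528.75. Together that's €947 + €2528.75 = €3475.75. That would push OOP to €3743.75, over the €3300 cap, so member pays €3300 − €268 = €3032.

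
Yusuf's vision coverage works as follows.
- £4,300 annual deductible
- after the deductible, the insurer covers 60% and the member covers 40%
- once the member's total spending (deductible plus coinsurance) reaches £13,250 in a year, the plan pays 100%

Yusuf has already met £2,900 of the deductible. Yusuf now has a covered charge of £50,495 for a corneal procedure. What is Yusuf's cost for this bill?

Remaining deductible: £4,300 − £2,900 = £1,400.
The remaining £49,095 (= £50,495 − £1,400) moves to coinsurance.
Coinsurance: £49,095 × 40% = £19,638.
That puts the member's cost at £1,400 + £19,638 = £21,038 before any cap.
Adding £21,038 to the £2,900 already spent would give £23,938, which exceeds the £13,250 cap; the member pays just £13,250 − £2,900 = £10,350.

£10,350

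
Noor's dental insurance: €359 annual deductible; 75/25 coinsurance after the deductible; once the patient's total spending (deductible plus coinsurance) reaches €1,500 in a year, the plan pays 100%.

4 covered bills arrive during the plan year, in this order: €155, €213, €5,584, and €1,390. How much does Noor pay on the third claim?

€1,138.75

Claim 1 — €155: entire amount goes to the deductible. Cost to patient: €155. OOP to date €155.
Claim 2 — €213: €204 finishes the deductible; €9 goes to coinsurance; coinsurance €9 × 25% = €2.25. Cost to patient: €206.25. OOP to date €361.25.
Claim 3 — €5,584: 25% coinsurance on €5,584 = €1,396. Adding that to €361.25 gives €1,757.25, past the €1,500 cap; patient pays only €1,500 − €361.25 = €1,138.75.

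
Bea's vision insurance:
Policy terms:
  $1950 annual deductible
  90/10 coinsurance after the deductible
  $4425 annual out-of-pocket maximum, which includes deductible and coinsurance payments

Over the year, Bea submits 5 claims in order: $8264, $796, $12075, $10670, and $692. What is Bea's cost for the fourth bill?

Claim 1 ($8264): $1950 to deductible, leaving $6314; member's 10% is $631.40. Member pays $2581.40; OOP now $2581.40.
Claim 2 ($796): 10% coinsurance on $796 = $79.60. Member pays $79.60; OOP now $2661.
Claim 3 ($12075): deductible already satisfied, so member's share is 10% × $12075 = $1207.50. Cost to member: $1207.50. OOP to date $3868.50.
Claim 4 ($10670): deductible met; 10% of $10670 = $1067. That would push OOP to $4935.50, over the $4425 cap, so member pays $4425 − $3868.50 = $556.50.

$556.50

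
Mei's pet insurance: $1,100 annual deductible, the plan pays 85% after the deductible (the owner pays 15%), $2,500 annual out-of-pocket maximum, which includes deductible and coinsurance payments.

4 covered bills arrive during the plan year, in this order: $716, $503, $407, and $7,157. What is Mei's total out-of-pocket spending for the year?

$2,252.45

Claim 1 ($716): fully absorbed by the deductible. Owner pays $716; OOP now $716.
Claim 2 ($503): deductible takes $384, $119 remains; 15% of $119 = $17.85. Owner owes $401.85 (running OOP $1,117.85).
Claim 3 ($407): deductible already satisfied, so owner's share is 15% × $407 = $61.05. Owner owes $61.05 (running OOP $1,178.90).
Claim 4 ($7,157): deductible met; 15% of $7,157 = $1,073.55. Owner owes $1,073.55 (running OOP $2,252.45).
Total paid by the owner: $716 + $401.85 + $61.05 + $1,073.55 = $2,252.45.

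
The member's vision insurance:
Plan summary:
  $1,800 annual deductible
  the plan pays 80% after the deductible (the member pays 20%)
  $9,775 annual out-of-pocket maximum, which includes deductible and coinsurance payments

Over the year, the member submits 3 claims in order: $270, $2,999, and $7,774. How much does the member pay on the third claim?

Claim 1 ($270): entire amount goes to the deductible. Cost to member: $270. OOP to date $270.
Claim 2 ($2,999): $1,530 to deductible, leaving $1,469; 20% of $1,469 = $293.80. Member owes $1,823.80 (running OOP $2,093.80).
Claim 3 ($7,774): deductible met; 20% of $7,774 = $1,554.80. Member owes $1,554.80 (running OOP $3,648.60).

$1,554.80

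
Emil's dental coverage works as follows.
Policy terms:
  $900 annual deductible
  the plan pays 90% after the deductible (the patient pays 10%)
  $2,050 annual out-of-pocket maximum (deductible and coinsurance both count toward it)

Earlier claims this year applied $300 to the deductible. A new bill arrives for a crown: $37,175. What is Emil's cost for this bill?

$1,750

Deductible still to meet: $900 − $300 = $600.
The remaining $36,575 (= $37,175 − $600) moves to coinsurance.
Coinsurance: $36,575 × 10% = $3,657.50.
That puts the patient's cost at $600 + $3,657.50 = $4,257.50 before any cap.
Year-to-date out-of-pocket would reach $300 + $4,257.50 = $4,557.50, above the $2,050 maximum, so the patient pays only $2,050 − $300 = $1,750.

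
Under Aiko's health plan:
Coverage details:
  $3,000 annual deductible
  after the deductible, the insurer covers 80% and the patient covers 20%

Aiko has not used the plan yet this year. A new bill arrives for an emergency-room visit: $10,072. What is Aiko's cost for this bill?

$4,414.40

The full $3,000 deductible is still open; $3,000 of this bill applies to it.
After the $3,000 deductible portion, $10,072 − $3,000 = $7,072 is subject to coinsurance.
20% of $7,072 = $1,414.40 falls to the patient.
That puts the patient's cost at $3,000 + $1,414.40 = $4,414.40.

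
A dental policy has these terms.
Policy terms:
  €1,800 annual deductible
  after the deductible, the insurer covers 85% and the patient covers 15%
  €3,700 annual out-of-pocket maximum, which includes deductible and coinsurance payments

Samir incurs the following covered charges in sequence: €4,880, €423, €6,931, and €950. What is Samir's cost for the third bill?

Claim 1 (€4,880): €1,800 to deductible, leaving €3,080; patient's 15% is €462. Patient pays €2,262; OOP now €2,262.
Claim 2 (€423): 15% coinsurance on €423 = €63.45. Patient pays €63.45; OOP now €2,325.45.
Claim 3 (€6,931): deductible met; 15% of €6,931 = €1,039.65. Patient pays €1,039.65; OOP now €3,365.10.

€1,039.65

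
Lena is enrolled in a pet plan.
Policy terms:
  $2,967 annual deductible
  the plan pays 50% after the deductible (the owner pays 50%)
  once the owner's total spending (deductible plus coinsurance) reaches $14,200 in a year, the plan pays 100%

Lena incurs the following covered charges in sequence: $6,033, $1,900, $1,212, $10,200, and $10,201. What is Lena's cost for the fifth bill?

#1 ($6,033): $2,967 to deductible, leaving $3,066; 50% of $3,066 = $1,533. Owner pays $4,500; OOP now $4,500.
#2 ($1,900): deductible met; 50% of $1,900 = $950. Owner owes $950 (running OOP $5,450).
#3 ($1,212): deductible already satisfied, so owner's share is 50% × $1,212 = $606. Cost to owner: $606. OOP to date $6,056.
#4 ($10,200): 50% coinsurance on $10,200 = $5,100. Cost to owner: $5,100. OOP to date $11,156.
#5 ($10,201): deductible already satisfied, so owner's share is 50% × $10,201 = $5,100.50. Adding that to $11,156 gives $16,256.50, past the $14,200 cap; owner pays only $14,200 − $11,156 = $3,044.

$3,044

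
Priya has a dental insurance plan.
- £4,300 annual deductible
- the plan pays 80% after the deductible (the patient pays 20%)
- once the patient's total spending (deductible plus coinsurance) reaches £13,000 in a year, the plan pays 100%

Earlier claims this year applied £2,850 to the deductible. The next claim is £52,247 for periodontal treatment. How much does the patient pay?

£10,150

£2,850 of the £4,300 deductible is already met, leaving £1,450.
The remaining £50,797 (= £52,247 − £1,450) moves to coinsurance.
Patient's 20% share of £50,797 is £10,159.40.
Patient responsibility before any cap: £1,450 + £10,159.40 = £11,609.40.
Year-to-date out-of-pocket would reach £2,850 + £11,609.40 = £14,459.40, above the £13,000 maximum, so the patient pays only £13,000 − £2,850 = £10,150.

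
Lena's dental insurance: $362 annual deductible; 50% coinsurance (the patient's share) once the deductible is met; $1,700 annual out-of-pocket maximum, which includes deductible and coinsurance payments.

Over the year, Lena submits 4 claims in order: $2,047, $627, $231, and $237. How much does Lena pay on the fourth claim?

$66.50

Bill 1, $2,047: deductible takes $362, $1,685 remains; coinsurance $1,685 × 50% = $842.50. Patient pays $1,204.50; OOP now $1,204.50.
Bill 2, $627: deductible met; 50% of $627 = $313.50. Patient pays $313.50; OOP now $1,518.
Bill 3, $231: deductible met; 50% of $231 = $115.50. Cost to patient: $115.50. OOP to date $1,633.50.
Bill 4, $237: deductible met; 50% of $237 = $118.50. Adding that to $1,633.50 gives $1,752, past the $1,700 cap; patient pays only $1,700 − $1,633.50 = $66.50.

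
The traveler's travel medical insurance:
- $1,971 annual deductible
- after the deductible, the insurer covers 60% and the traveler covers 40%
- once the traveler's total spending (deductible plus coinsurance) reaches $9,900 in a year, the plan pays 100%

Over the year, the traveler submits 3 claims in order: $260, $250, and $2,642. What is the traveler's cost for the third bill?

#1 ($260): fully absorbed by the deductible. Traveler owes $260 (running OOP $260).
#2 ($250): fully absorbed by the deductible. Cost to traveler: $250. OOP to date $510.
#3 ($2,642): $1,461 to deductible, leaving $1,181; traveler's 40% is $472.40. Traveler owes $1,933.40 (running OOP $2,443.40).

$1,933.40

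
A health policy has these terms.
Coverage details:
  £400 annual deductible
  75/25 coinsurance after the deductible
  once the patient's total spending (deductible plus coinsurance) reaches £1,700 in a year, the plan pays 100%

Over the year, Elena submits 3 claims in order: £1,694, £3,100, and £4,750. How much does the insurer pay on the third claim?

Claim 1 — £1,694: £400 finishes the deductible; £1,294 goes to coinsurance; 25% of £1,294 = £323.50. Patient owes £723.50 (running OOP £723.50). Insurer: £1,694 − £723.50 = £970.50.
Claim 2 — £3,100: deductible already satisfied, so patient's share is 25% × £3,100 = £775. Patient pays £775; OOP now £1,498.50. Insurer: £3,100 − £775 = £2,325.
Claim 3 — £4,750: deductible met; 25% of £4,750 = £1,187.50. That would push OOP to £2,686, over the £1,700 cap, so patient pays £1,700 − £1,498.50 = £201.50. Plan pays £4,750 − £201.50 = £4,548.50.

£4,548.50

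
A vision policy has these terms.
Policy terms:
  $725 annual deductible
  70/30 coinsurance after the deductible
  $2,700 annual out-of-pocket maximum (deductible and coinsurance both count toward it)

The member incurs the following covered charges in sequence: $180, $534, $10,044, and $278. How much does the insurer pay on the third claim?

$8,058

Bill 1, $180: fully absorbed by the deductible. Member pays $180; OOP now $180. Insurer: $180 − $180 = $0.
Bill 2, $534: entire amount goes to the deductible. Member owes $534 (running OOP $714). Plan pays $534 − $534 = $0.
Bill 3, $10,044: $11 finishes the deductible; $10,033 goes to coinsurance; 30% of $10,033 = $3,009.90. Claim cost before the cap: $11 + $3,009.90 = $3,020.90. That would push OOP to $3,734.90, over the $2,700 cap, so member pays $2,700 − $714 = $1,986. Plan pays $10,044 − $1,986 = $8,058.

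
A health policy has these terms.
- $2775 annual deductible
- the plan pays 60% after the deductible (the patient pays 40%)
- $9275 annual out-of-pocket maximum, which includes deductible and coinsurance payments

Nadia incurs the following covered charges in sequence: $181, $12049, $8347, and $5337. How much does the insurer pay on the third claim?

$5629

Claim 1 ($181): fully absorbed by the deductible. Patient owes $181 (running OOP $181). Plan pays $181 − $181 = $0.
Claim 2 ($12049): $2594 finishes the deductible; $9455 goes to coinsurance; 40% of $9455 = $3782. Patient owes $6376 (running OOP $6557). Plan pays $12049 − $6376 = $5673.
Claim 3 ($8347): deductible met; 40% of $8347 = $3338.80. Adding that to $6557 gives $9895.80, past the $9275 cap; patient pays only $9275 − $6557 = $2718. Insurer: $8347 − $2718 = $5629.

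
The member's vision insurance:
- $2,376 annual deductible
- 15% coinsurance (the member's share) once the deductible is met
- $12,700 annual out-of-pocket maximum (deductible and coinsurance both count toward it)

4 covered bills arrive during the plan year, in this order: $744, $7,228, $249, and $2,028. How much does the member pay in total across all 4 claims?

$3,556.95

#1 ($744): entire amount goes to the deductible. Member owes $744 (running OOP $744).
#2 ($7,228): $1,632 to deductible, leaving $5,596; 15% of $5,596 = $839.40. Cost to member: $2,471.40. OOP to date $3,215.40.
#3 ($249): deductible met; 15% of $249 = $37.35. Member owes $37.35 (running OOP $3,252.75).
#4 ($2,028): deductible already satisfied, so member's share is 15% × $2,028 = $304.20. Member pays $304.20; OOP now $3,556.95.
Summing the member's payments: $744 + $2,471.40 + $37.35 + $304.20 = $3,556.95.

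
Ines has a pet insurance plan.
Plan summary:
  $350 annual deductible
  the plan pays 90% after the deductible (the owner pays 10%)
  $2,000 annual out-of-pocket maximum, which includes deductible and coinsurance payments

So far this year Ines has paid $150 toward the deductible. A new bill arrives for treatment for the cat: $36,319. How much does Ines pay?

$1,850

Remaining deductible: $350 − $150 = $200.
The remaining $36,119 (= $36,319 − $200) moves to coinsurance.
Owner's 10% share of $36,119 is $3,611.90.
So the owner owes $200 + $3,611.90 = $3,811.90 before any cap.
That would bring total out-of-pocket to $3,961.90, past the $2,000 cap. The owner is capped at $2,000 − $150 = $1,850 on this claim.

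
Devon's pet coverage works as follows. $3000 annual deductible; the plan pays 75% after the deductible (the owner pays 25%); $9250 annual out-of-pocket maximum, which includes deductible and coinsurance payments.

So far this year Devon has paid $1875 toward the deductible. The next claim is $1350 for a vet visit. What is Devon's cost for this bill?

Deductible still to meet: $3000 − $1875 = $1125.
After the $1125 deductible portion, $1350 − $1125 = $225 is subject to coinsurance.
Coinsurance: $225 × 25% = $56.25.
Owner responsibility before any cap: $1125 + $56.25 = $1181.25.
Total out-of-pocket so far would be $1875 + $1181.25 = $3056.25, below the $9250 cap — no reduction.

$1181.25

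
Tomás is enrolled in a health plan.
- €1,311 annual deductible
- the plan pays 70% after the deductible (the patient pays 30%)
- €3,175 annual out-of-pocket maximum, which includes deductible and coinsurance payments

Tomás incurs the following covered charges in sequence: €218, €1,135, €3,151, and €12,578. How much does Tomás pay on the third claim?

€945.30

Claim 1 — €218: fully absorbed by the deductible. Patient pays €218; OOP now €218.
Claim 2 — €1,135: deductible takes €1,093, €42 remains; 30% of €42 = €12.60. Cost to patient: €1,105.60. OOP to date €1,323.60.
Claim 3 — €3,151: deductible already satisfied, so patient's share is 30% × €3,151 = €945.30. Patient pays €945.30; OOP now €2,268.90.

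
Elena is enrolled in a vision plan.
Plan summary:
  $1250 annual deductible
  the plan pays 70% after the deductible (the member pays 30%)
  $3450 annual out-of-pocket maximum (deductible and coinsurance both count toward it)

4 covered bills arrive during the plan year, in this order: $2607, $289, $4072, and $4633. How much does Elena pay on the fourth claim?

Claim 1 ($2607): deductible takes $1250, $1357 remains; 30% of $1357 = $407.10. Cost to member: $1657.10. OOP to date $1657.10.
Claim 2 ($289): 30% coinsurance on $289 = $86.70. Cost to member: $86.70. OOP to date $1743.80.
Claim 3 ($4072): 30% coinsurance on $4072 = $1221.60. Member owes $1221.60 (running OOP $2965.40).
Claim 4 ($4633): deductible already satisfied, so member's share is 30% × $4633 = $1389.90. OOP would hit $4355.30 > $3450, so the cap limits the member to $3450 − $2965.40 = $484.60.

$484.60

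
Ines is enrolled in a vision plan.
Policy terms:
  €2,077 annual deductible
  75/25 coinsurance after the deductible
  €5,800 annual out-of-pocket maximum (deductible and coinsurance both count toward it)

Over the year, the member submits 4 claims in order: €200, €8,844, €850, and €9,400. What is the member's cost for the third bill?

Bill 1, €200: fully absorbed by the deductible. Member pays €200; OOP now €200.
Bill 2, €8,844: €1,877 finishes the deductible; €6,967 goes to coinsurance; 25% of €6,967 = €1,741.75. Cost to member: €3,618.75. OOP to date €3,818.75.
Bill 3, €850: 25% coinsurance on €850 = €212.50. Cost to member: €212.50. OOP to date €4,031.25.

€212.50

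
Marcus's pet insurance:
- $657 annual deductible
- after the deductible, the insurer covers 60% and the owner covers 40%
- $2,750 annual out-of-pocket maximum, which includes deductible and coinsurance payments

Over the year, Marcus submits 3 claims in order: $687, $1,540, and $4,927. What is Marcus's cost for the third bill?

$1,465

Claim 1 ($687): $657 to deductible, leaving $30; 40% of $30 = $12. Cost to owner: $669. OOP to date $669.
Claim 2 ($1,540): deductible met; 40% of $1,540 = $616. Cost to owner: $616. OOP to date $1,285.
Claim 3 ($4,927): deductible already satisfied, so owner's share is 40% × $4,927 = $1,970.80. Adding that to $1,285 gives $3,255.80, past the $2,750 cap; owner pays only $2,750 − $1,285 = $1,465.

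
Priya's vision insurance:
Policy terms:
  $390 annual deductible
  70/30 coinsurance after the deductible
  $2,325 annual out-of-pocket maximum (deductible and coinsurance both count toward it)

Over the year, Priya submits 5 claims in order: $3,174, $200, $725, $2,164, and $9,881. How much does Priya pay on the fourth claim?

$649.20

Claim 1 ($3,174): $390 to deductible, leaving $2,784; member's 30% is $835.20. Member owes $1,225.20 (running OOP $1,225.20).
Claim 2 ($200): deductible already satisfied, so member's share is 30% × $200 = $60. Member pays $60; OOP now $1,285.20.
Claim 3 ($725): deductible already satisfied, so member's share is 30% × $725 = $217.50. Cost to member: $217.50. OOP to date $1,502.70.
Claim 4 ($2,164): 30% coinsurance on $2,164 = $649.20. Member owes $649.20 (running OOP $2,151.90).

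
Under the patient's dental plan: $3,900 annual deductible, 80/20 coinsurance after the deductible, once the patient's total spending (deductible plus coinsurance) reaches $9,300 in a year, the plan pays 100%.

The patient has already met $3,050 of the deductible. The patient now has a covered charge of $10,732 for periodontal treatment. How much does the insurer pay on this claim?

Deductible still to meet: $3,900 − $3,050 = $850.
The remaining $9,882 (= $10,732 − $850) moves to coinsurance.
Patient's 20% share of $9,882 is $1,976.40.
That puts the patient's cost at $850 + $1,976.40 = $2,826.40 before any cap.
Total out-of-pocket so far would be $3,050 + $2,826.40 = $5,876.40, below the $9,300 cap — no reduction.
The insurer covers the remainder: $10,732 − $2,826.40 = $7,905.60.

$7,905.60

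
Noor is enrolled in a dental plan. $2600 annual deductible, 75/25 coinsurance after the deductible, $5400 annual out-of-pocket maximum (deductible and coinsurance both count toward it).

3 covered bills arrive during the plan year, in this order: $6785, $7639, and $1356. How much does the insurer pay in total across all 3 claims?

$10380

Bill 1, $6785: $2600 to deductible, leaving $4185; 25% of $4185 = $1046.25. Patient pays $3646.25; OOP now $3646.25. Insurer: $6785 − $3646.25 = $3138.75.
Bill 2, $7639: 25% coinsurance on $7639 = $1909.75. Adding that to $3646.25 gives $5556, past the $5400 cap; patient pays only $5400 − $3646.25 = $1753.75. Insurer: $7639 − $1753.75 = $5885.25.
Bill 3, $1356: 25% coinsurance on $1356 = $339. Adding that to $5400 gives $5739, past the $5400 cap; patient pays only $5400 − $5400 = $0. Plan pays $1356 − $0 = $1356.
Insurer total = bills − patient's total = $15780 − $5400 = $10380.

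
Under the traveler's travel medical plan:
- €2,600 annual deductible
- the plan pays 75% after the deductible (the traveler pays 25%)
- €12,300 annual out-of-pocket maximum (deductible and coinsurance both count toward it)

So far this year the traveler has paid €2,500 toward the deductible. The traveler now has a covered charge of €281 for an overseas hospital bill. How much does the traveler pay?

€145.25

Deductible still to meet: €2,600 − €2,500 = €100.
After the €100 deductible portion, €281 − €100 = €181 is subject to coinsurance.
Traveler's 25% share of €181 is €45.25.
Traveler responsibility before any cap: €100 + €45.25 = €145.25.
Year-to-date out-of-pocket becomes €2,500 + €145.25 = €2,645.25, still under the €12,300 maximum, so no cap applies.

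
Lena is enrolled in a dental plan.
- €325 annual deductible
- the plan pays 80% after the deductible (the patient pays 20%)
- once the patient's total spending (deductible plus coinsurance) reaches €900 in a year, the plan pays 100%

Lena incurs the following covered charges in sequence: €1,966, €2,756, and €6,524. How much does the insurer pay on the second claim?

€2,509.20

Bill 1, €1,966: €325 finishes the deductible; €1,641 goes to coinsurance; coinsurance €1,641 × 20% = €328.20. Patient pays €653.20; OOP now €653.20. Insurer: €1,966 − €653.20 = €1,312.80.
Bill 2, €2,756: 20% coinsurance on €2,756 = €551.20. Adding that to €653.20 gives €1,204.40, past the €900 cap; patient pays only €900 − €653.20 = €246.80. Plan pays €2,756 − €246.80 = €2,509.20.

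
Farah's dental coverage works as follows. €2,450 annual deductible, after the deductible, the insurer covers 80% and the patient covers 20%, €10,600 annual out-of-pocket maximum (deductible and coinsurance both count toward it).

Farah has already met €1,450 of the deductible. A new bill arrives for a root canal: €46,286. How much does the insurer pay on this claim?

€37,136

€1,450 of the €2,450 deductible is already met, leaving €1,000.
After the €1,000 deductible portion, €46,286 − €1,000 = €45,286 is subject to coinsurance.
Patient's 20% share of €45,286 is €9,057.20.
That puts the patient's cost at €1,000 + €9,057.20 = €10,057.20 before any cap.
Adding €10,057.20 to the €1,450 already spent would give €11,507.20, which exceeds the €10,600 cap; the patient pays just €10,600 − €1,450 = €9,150.
The insurer covers the remainder: €46,286 − €9,150 = €37,136.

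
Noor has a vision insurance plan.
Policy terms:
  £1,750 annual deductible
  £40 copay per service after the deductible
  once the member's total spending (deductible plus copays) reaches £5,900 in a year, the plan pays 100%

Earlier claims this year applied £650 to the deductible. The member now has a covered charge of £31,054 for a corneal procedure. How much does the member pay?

£650 of the £1,750 deductible is already met, leaving £1,100.
After the £1,100 deductible portion, £31,054 − £1,100 = £29,954 is subject to the copay.
Copay on this service: £40.
Member responsibility before any cap: £1,100 + £40 = £1,140.
Year-to-date out-of-pocket becomes £650 + £1,140 = £1,790, still under the £5,900 maximum, so no cap applies.

£1,140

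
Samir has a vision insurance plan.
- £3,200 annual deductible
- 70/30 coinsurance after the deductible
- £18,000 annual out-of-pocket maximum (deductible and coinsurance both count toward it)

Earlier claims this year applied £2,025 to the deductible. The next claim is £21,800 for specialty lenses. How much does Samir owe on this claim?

Remaining deductible: £3,200 − £2,025 = £1,175.
That leaves £21,800 − £1,175 = £20,625 for coinsurance.
Coinsurance: £20,625 × 30% = £6,187.50.
Member responsibility before any cap: £1,175 + £6,187.50 = £7,362.50.
Cumulative spending £2,025 + £7,362.50 = £9,387.50 stays under the £18,000 maximum.

£7,362.50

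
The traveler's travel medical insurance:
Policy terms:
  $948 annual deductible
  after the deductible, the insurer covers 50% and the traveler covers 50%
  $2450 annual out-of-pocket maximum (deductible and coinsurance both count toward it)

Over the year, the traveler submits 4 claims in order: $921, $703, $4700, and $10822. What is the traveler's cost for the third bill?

$1164

Bill 1, $921: entire amount goes to the deductible. Traveler pays $921; OOP now $921.
Bill 2, $703: $27 to deductible, leaving $676; traveler's 50% is $338. Traveler pays $365; OOP now $1286.
Bill 3, $4700: 50% coinsurance on $4700 = $2350. That would push OOP to $3636, over the $2450 cap, so traveler pays $2450 − $1286 = $1164.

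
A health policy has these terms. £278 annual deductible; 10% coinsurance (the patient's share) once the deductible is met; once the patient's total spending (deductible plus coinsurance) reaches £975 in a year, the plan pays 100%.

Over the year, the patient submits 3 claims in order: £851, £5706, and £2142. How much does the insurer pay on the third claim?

£2072.90

Bill 1, £851: £278 to deductible, leaving £573; 10% of £573 = £57.30. Patient owes £335.30 (running OOP £335.30). Insurer: £851 − £335.30 = £515.70.
Bill 2, £5706: deductible already satisfied, so patient's share is 10% × £5706 = £570.60. Cost to patient: £570.60. OOP to date £905.90. Plan pays £5706 − £570.60 = £5135.40.
Bill 3, £2142: 10% coinsurance on £2142 = £214.20. That would push OOP to £1120.10, over the £975 cap, so patient pays £975 − £905.90 = £69.10. Insurer: £2142 − £69.10 = £2072.90.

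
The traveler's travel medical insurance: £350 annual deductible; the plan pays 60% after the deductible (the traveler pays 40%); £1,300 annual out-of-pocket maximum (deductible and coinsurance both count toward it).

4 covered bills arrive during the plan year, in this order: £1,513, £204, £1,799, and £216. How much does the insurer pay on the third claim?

Claim 1 (£1,513): £350 finishes the deductible; £1,163 goes to coinsurance; traveler's 40% is £465.20. Traveler pays £815.20; OOP now £815.20. Plan pays £1,513 − £815.20 = £697.80.
Claim 2 (£204): 40% coinsurance on £204 = £81.60. Traveler pays £81.60; OOP now £896.80. Insurer: £204 − £81.60 = £122.40.
Claim 3 (£1,799): 40% coinsurance on £1,799 = £719.60. Adding that to £896.80 gives £1,616.40, past the £1,300 cap; traveler pays only £1,300 − £896.80 = £403.20. Plan pays £1,799 − £403.20 = £1,395.80.

£1,395.80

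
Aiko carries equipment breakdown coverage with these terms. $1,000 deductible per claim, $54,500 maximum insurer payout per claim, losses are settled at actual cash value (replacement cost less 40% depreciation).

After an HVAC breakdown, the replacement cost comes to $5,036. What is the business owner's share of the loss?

$3,014.40

Depreciate 40%: the covered value is $5,036 × 0.6 = $3,021.60.
Subtract the deductible: $3,021.60 − $1,000 = $2,021.60.
That's under the $54,500 cap, so the insurer reimburses the full $2,021.60.
Business owner's share is the uncovered remainder: $5,036 − $2,021.60 = $3,014.40.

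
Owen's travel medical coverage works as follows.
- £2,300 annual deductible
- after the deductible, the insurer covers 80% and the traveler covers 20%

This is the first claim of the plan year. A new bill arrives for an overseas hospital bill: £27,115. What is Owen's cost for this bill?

Deductible not yet touched, so the first £2,300 of the bill goes to the deductible.
That leaves £27,115 − £2,300 = £24,815 for coinsurance.
Traveler's 20% share of £24,815 is £4,963.
So the traveler owes £2,300 + £4,963 = £7,263.

£7,263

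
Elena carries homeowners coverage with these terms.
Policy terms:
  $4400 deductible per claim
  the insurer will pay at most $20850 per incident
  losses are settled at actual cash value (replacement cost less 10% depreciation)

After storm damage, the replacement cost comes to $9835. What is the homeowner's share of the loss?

$5383.50

Actual cash value after 10% depreciation: $9835 × 90% = $8851.50.
After the deductible, $8851.50 − $4400 = $4451.50 remains.
$4451.50 is within the $20850 limit, so the insurer pays $4451.50.
The homeowner bears the rest of the original loss: $9835 − $4451.50 = $5383.50.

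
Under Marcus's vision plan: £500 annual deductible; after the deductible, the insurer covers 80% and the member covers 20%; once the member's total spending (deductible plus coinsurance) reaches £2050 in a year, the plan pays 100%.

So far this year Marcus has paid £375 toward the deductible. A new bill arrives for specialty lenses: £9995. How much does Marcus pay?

£1675

Remaining deductible: £500 − £375 = £125.
That leaves £9995 − £125 = £9870 for coinsurance.
Coinsurance: £9870 × 20% = £1974.
So the member owes £125 + £1974 = £2099 before any cap.
Year-to-date out-of-pocket would reach £375 + £2099 = £2474, above the £2050 maximum, so the member pays only £2050 − £375 = £1675.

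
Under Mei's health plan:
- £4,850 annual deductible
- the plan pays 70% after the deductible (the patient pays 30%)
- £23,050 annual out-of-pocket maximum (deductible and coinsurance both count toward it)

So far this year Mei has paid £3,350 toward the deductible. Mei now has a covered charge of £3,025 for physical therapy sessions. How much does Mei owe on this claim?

£3,350 of the £4,850 deductible is already met, leaving £1,500.
The remaining £1,525 (= £3,025 − £1,500) moves to coinsurance.
Patient's 30% share of £1,525 is £457.50.
That puts the patient's cost at £1,500 + £457.50 = £1,957.50 before any cap.
Total out-of-pocket so far would be £3,350 + £1,957.50 = £5,307.50, below the £23,050 cap — no reduction.

£1,957.50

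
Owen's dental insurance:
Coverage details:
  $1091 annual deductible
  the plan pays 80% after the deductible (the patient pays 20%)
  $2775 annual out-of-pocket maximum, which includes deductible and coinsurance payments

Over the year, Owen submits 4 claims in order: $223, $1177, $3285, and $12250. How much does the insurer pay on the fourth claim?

$11284.80

#1 ($223): entire amount goes to the deductible. Cost to patient: $223. OOP to date $223. Plan pays $223 − $223 = $0.
#2 ($1177): deductible takes $868, $309 remains; patient's 20% is $61.80. Patient pays $929.80; OOP now $1152.80. Plan pays $1177 − $929.80 = $247.20.
#3 ($3285): deductible met; 20% of $3285 = $657. Cost to patient: $657. OOP to date $1809.80. Insurer: $3285 − $657 = $2628.
#4 ($12250): 20% coinsurance on $12250 = $2450. That would push OOP to $4259.80, over the $2775 cap, so patient pays $2775 − $1809.80 = $965.20. Plan pays $12250 − $965.20 = $11284.80.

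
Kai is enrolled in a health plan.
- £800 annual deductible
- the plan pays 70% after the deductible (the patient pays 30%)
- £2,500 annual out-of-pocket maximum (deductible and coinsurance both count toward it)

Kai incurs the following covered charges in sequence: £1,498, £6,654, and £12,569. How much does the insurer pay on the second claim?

Claim 1 (£1,498): £800 to deductible, leaving £698; patient's 30% is £209.40. Cost to patient: £1,009.40. OOP to date £1,009.40. Insurer: £1,498 − £1,009.40 = £488.60.
Claim 2 (£6,654): deductible already satisfied, so patient's share is 30% × £6,654 = £1,996.20. OOP would hit £3,005.60 > £2,500, so the cap limits the patient to £2,500 − £1,009.40 = £1,490.60. Plan pays £6,654 − £1,490.60 = £5,163.40.

£5,163.40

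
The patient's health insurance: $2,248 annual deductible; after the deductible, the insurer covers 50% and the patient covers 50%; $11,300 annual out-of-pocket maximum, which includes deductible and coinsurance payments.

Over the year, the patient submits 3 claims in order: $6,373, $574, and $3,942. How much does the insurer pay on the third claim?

$1,971

Claim 1 ($6,373): $2,248 finishes the deductible; $4,125 goes to coinsurance; patient's 50% is $2,062.50. Cost to patient: $4,310.50. OOP to date $4,310.50. Plan pays $6,373 − $4,310.50 = $2,062.50.
Claim 2 ($574): deductible met; 50% of $574 = $287. Cost to patient: $287. OOP to date $4,597.50. Insurer: $574 − $287 = $287.
Claim 3 ($3,942): deductible already satisfied, so patient's share is 50% × $3,942 = $1,971. Cost to patient: $1,971. OOP to date $6,568.50. Insurer: $3,942 − $1,971 = $1,971.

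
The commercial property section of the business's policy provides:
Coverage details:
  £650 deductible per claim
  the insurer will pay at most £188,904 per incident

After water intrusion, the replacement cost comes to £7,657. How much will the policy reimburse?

£7,007

After the deductible, £7,657 − £650 = £7,007 remains.
That's under the £188,904 cap, so the insurer reimburses the full £7,007.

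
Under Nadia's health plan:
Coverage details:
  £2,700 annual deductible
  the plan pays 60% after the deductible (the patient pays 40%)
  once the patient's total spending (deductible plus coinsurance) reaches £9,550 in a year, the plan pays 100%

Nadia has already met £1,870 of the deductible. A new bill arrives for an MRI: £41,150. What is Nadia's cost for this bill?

£7,680

£1,870 of the £2,700 deductible is already met, leaving £830.
That leaves £41,150 − £830 = £40,320 for coinsurance.
Coinsurance: £40,320 × 40% = £16,128.
Patient responsibility before any cap: £830 + £16,128 = £16,958.
Year-to-date out-of-pocket would reach £1,870 + £16,958 = £18,828, above the £9,550 maximum, so the patient pays only £9,550 − £1,870 = £7,680.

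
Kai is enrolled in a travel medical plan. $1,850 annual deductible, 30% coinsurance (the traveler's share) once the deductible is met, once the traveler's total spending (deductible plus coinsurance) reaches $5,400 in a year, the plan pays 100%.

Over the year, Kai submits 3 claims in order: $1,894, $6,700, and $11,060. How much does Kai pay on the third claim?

Claim 1 ($1,894): $1,850 finishes the deductible; $44 goes to coinsurance; 30% of $44 = $13.20. Cost to traveler: $1,863.20. OOP to date $1,863.20.
Claim 2 ($6,700): 30% coinsurance on $6,700 = $2,010. Cost to traveler: $2,010. OOP to date $3,873.20.
Claim 3 ($11,060): 30% coinsurance on $11,060 = $3,318. OOP would hit $7,191.20 > $5,400, so the cap limits the traveler to $5,400 − $3,873.20 = $1,526.80.

$1,526.80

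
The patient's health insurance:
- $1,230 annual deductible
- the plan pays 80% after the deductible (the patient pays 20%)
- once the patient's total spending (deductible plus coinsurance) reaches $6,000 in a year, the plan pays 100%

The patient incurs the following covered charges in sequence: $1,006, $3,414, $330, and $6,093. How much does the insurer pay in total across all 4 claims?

$7,690.40

Claim 1 ($1,006): fully absorbed by the deductible. Cost to patient: $1,006. OOP to date $1,006. Plan pays $1,006 − $1,006 = $0.
Claim 2 ($3,414): deductible takes $224, $3,190 remains; 20% of $3,190 = $638. Patient owes $862 (running OOP $1,868). Plan pays $3,414 − $862 = $2,552.
Claim 3 ($330): deductible met; 20% of $330 = $66. Cost to patient: $66. OOP to date $1,934. Insurer: $330 − $66 = $264.
Claim 4 ($6,093): 20% coinsurance on $6,093 = $1,218.60. Patient pays $1,218.60; OOP now $3,152.60. Insurer: $6,093 − $1,218.60 = $4,874.40.
Insurer total: $0 + $2,552 + $264 + $4,874.40 = $7,690.40.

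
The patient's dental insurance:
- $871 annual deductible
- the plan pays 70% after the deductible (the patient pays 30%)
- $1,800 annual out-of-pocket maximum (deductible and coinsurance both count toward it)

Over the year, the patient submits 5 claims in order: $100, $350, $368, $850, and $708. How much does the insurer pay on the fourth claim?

$557.90

Claim 1 — $100: all of it applies to the deductible. Cost to patient: $100. OOP to date $100. Plan pays $100 − $100 = $0.
Claim 2 — $350: entire amount goes to the deductible. Patient pays $350; OOP now $450. Plan pays $350 − $350 = $0.
Claim 3 — $368: fully absorbed by the deductible. Cost to patient: $368. OOP to date $818. Plan pays $368 − $368 = $0.
Claim 4 — $850: $53 to deductible, leaving $797; 30% of $797 = $239.10. Patient owes $292.10 (running OOP $1,110.10). Insurer: $850 − $292.10 = $557.90.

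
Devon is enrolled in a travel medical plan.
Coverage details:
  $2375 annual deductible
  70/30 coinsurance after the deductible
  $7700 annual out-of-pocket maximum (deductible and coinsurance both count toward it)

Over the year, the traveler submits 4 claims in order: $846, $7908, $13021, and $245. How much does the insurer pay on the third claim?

Bill 1, $846: all of it applies to the deductible. Cost to traveler: $846. OOP to date $846. Plan pays $846 − $846 = $0.
Bill 2, $7908: $1529 to deductible, leaving $6379; coinsurance $6379 × 30% = $1913.70. Traveler owes $3442.70 (running OOP $4288.70). Insurer: $7908 − $3442.70 = $4465.30.
Bill 3, $13021: deductible already satisfied, so traveler's share is 30% × $13021 = $3906.30. Adding that to $4288.70 gives $8195, past the $7700 cap; traveler pays only $7700 − $4288.70 = $3411.30. Plan pays $13021 − $3411.30 = $9609.70.

$9609.70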